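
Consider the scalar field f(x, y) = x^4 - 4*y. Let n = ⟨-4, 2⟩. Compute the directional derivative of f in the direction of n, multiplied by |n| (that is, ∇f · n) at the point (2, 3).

-136

∂f/∂x = 4*x^3
∂f/∂y = -4
∇f at (2, 3) = (32, -4)
∇f · n = (32)(-4) + (-4)(2) = -136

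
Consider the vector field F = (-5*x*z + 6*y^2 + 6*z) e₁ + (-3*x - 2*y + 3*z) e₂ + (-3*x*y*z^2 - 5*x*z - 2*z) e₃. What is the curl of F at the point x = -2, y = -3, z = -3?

(51, -80, 33)

(∇×F)₁ = ∂F₃/∂y − ∂F₂/∂z = -3*x*z^2 - 3
(∇×F)₂ = ∂F₁/∂z − ∂F₃/∂x = -5*x + 3*y*z^2 + 5*z + 6
(∇×F)₃ = ∂F₂/∂x − ∂F₁/∂y = -12*y - 3
∇×F = (-3*x*z^2 - 3, -5*x + 3*y*z^2 + 5*z + 6, -12*y - 3)
At (-2, -3, -3): (51, -80, 33).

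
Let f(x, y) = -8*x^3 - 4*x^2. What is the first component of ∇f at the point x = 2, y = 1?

-112

(∇f)_1 = ∂f/∂x = -24*x^2 - 8*x
At (2, 1): -112.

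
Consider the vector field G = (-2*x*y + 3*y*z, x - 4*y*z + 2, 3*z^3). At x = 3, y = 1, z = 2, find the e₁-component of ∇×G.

(∇×G)_1 = ∂G₃/∂y − ∂G₂/∂z
= 0 − (-4*y)
= 4*y
At (3, 1, 2): 4.

4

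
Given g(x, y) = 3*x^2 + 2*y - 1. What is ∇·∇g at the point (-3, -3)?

∂²g/∂x² = 6
∂²g/∂y² = 0
∇²g = 6
At (-3, -3): 6.

6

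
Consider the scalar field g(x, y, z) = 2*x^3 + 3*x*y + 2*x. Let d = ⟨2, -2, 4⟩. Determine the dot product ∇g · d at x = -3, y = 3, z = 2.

148

∂g/∂x = 6*x^2 + 3*y + 2
∂g/∂y = 3*x
∂g/∂z = 0
∇g at (-3, 3, 2) = (65, -9, 0)
∇g · d = (65)(2) + (-9)(-2) + (0)(4) = 148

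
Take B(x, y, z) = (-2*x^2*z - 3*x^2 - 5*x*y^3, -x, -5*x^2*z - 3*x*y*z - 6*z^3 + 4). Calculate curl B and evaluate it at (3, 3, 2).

(-18, 60, 404)

(∇×B)₁ = ∂B₃/∂y − ∂B₂/∂z = -3*x*z
(∇×B)₂ = ∂B₁/∂z − ∂B₃/∂x = -2*x^2 + 10*x*z + 3*y*z
(∇×B)₃ = ∂B₂/∂x − ∂B₁/∂y = 15*x*y^2 - 1
∇×B = (-3*x*z, -2*x^2 + 10*x*z + 3*y*z, 15*x*y^2 - 1)
At (3, 3, 2): (-18, 60, 404).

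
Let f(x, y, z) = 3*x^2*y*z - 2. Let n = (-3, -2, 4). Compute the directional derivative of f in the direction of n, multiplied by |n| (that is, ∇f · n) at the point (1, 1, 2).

-36

∂f/∂x = 6*x*y*z
∂f/∂y = 3*x^2*z
∂f/∂z = 3*x^2*y
∇f at (1, 1, 2) = (12, 6, 3)
∇f · n = (12)(-3) + (6)(-2) + (3)(4) = -36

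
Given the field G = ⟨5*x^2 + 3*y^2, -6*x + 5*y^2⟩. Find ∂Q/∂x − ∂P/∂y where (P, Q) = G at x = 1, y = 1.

-12

∂G₂/∂x = -6
∂G₁/∂y = 6*y
Scalar curl = -6*y - 6
At (1, 1): -12.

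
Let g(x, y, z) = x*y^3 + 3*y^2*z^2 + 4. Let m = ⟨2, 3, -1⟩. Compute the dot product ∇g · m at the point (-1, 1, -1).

17

∂g/∂x = y^3
∂g/∂y = 3*x*y^2 + 6*y*z^2
∂g/∂z = 6*y^2*z
∇g at (-1, 1, -1) = (1, 3, -6)
∇g · m = (1)(2) + (3)(3) + (-6)(-1) = 17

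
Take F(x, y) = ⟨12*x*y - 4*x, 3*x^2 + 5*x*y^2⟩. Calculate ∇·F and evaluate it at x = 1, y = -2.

-48

∂F₁/∂x = 12*y - 4
∂F₂/∂y = 10*x*y
∇·F = 10*x*y + 12*y - 4
At (1, -2): -48.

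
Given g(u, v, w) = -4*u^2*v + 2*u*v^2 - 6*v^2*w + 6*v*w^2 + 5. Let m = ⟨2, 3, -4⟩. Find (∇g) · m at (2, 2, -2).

456

∂g/∂u = -8*u*v + 2*v^2
∂g/∂v = -4*u^2 + 4*u*v - 12*v*w + 6*w^2
∂g/∂w = -6*v^2 + 12*v*w
∇g at (2, 2, -2) = (-24, 72, -72)
∇g · m = (-24)(2) + (72)(3) + (-72)(-4) = 456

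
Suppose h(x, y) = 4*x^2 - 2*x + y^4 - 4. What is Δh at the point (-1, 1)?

∂²h/∂x² = 8
∂²h/∂y² = 12*y^2
∇²h = 12*y^2 + 8
At (-1, 1): 20.

20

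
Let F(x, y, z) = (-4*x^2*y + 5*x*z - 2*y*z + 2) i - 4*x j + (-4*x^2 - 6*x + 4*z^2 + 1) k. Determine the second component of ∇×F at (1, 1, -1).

17

(∇×F)_2 = ∂F₁/∂z − ∂F₃/∂x
= 5*x - 2*y − (-8*x - 6)
= 13*x - 2*y + 6
At (1, 1, -1): 17.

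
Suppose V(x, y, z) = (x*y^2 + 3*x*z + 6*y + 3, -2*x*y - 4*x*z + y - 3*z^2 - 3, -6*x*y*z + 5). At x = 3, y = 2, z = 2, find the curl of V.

(∇×V)₁ = ∂V₃/∂y − ∂V₂/∂z = -6*x*z + 4*x + 6*z
(∇×V)₂ = ∂V₁/∂z − ∂V₃/∂x = 3*x + 6*y*z
(∇×V)₃ = ∂V₂/∂x − ∂V₁/∂y = -2*x*y - 2*y - 4*z - 6
∇×V = (-6*x*z + 4*x + 6*z, 3*x + 6*y*z, -2*x*y - 2*y - 4*z - 6)
At (3, 2, 2): (-12, 33, -30).

(-12, 33, -30)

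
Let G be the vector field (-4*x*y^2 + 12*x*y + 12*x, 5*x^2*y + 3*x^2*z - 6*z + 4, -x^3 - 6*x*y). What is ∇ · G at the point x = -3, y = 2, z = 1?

65

∂G₁/∂x = -4*y^2 + 12*y + 12
∂G₂/∂y = 5*x^2
∂G₃/∂z = 0
∇·G = 5*x^2 - 4*y^2 + 12*y + 12
At (-3, 2, 1): 65.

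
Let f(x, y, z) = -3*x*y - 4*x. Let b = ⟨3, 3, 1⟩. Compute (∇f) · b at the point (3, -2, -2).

∂f/∂x = -3*y - 4
∂f/∂y = -3*x
∂f/∂z = 0
∇f at (3, -2, -2) = (2, -9, 0)
∇f · b = (2)(3) + (-9)(3) + (0)(1) = -21

-21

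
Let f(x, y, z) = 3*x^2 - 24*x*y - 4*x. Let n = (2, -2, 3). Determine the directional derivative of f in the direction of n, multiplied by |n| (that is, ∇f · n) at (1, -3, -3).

∂f/∂x = 6*x - 24*y - 4
∂f/∂y = -24*x
∂f/∂z = 0
∇f at (1, -3, -3) = (74, -24, 0)
∇f · n = (74)(2) + (-24)(-2) + (0)(3) = 196

196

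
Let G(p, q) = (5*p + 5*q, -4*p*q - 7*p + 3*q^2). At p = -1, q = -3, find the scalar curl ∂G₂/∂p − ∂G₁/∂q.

0

∂G₂/∂p = -4*q - 7
∂G₁/∂q = 5
Scalar curl = -4*q - 12
At (-1, -3): 0.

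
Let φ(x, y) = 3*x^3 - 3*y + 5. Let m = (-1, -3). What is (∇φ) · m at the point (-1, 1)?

∂φ/∂x = 9*x^2
∂φ/∂y = -3
∇φ at (-1, 1) = (9, -3)
∇φ · m = (9)(-1) + (-3)(-3) = 0

0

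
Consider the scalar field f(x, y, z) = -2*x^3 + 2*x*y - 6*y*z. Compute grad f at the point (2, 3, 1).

(-18, -2, -18)

∂f/∂x = -6*x^2 + 2*y
∂f/∂y = 2*x - 6*z
∂f/∂z = -6*y
∇f = (-6*x^2 + 2*y, 2*x - 6*z, -6*y)
At (2, 3, 1): (-18, -2, -18).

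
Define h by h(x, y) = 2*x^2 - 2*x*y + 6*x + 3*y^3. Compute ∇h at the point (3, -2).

(22, 30)

∂h/∂x = 4*x - 2*y + 6
∂h/∂y = -2*x + 9*y^2
∇h = (4*x - 2*y + 6, -2*x + 9*y^2)
At (3, -2): (22, 30).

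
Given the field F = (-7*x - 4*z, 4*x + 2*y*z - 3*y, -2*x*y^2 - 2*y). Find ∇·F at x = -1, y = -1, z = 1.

-8

∂F₁/∂x = -7
∂F₂/∂y = 2*z - 3
∂F₃/∂z = 0
∇·F = 2*z - 10
At (-1, -1, 1): -8.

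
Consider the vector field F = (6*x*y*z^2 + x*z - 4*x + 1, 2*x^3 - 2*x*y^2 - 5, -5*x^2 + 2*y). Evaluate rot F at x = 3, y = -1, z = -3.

(∇×F)₁ = ∂F₃/∂y − ∂F₂/∂z = 2
(∇×F)₂ = ∂F₁/∂z − ∂F₃/∂x = 12*x*y*z + 11*x
(∇×F)₃ = ∂F₂/∂x − ∂F₁/∂y = 6*x^2 - 6*x*z^2 - 2*y^2
∇×F = (2, 12*x*y*z + 11*x, 6*x^2 - 6*x*z^2 - 2*y^2)
At (3, -1, -3): (2, 141, -110).

(2, 141, -110)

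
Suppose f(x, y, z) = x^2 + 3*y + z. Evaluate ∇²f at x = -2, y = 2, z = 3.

∂²f/∂x² = 2
∂²f/∂y² = 0
∂²f/∂z² = 0
∇²f = 2
At (-2, 2, 3): 2.

2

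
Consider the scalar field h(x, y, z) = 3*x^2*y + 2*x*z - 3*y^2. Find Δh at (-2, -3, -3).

-24

∂²h/∂x² = 6*y
∂²h/∂y² = -6
∂²h/∂z² = 0
∇²h = 6*y - 6
At (-2, -3, -3): -24.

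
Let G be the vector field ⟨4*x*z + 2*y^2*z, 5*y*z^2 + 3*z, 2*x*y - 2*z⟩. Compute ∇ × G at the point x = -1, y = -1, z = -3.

(∇×G)₁ = ∂G₃/∂y − ∂G₂/∂z = 2*x - 10*y*z - 3
(∇×G)₂ = ∂G₁/∂z − ∂G₃/∂x = 4*x + 2*y^2 - 2*y
(∇×G)₃ = ∂G₂/∂x − ∂G₁/∂y = -4*y*z
∇×G = (2*x - 10*y*z - 3, 4*x + 2*y^2 - 2*y, -4*y*z)
At (-1, -1, -3): (-35, 0, -12).

(-35, 0, -12)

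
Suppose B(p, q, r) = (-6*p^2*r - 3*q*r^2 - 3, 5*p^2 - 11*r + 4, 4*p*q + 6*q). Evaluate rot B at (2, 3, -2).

(∇×B)₁ = ∂B₃/∂q − ∂B₂/∂r = 4*p + 17
(∇×B)₂ = ∂B₁/∂r − ∂B₃/∂p = -6*p^2 - 6*q*r - 4*q
(∇×B)₃ = ∂B₂/∂p − ∂B₁/∂q = 10*p + 3*r^2
∇×B = (4*p + 17, -6*p^2 - 6*q*r - 4*q, 10*p + 3*r^2)
At (2, 3, -2): (25, 0, 32).

(25, 0, 32)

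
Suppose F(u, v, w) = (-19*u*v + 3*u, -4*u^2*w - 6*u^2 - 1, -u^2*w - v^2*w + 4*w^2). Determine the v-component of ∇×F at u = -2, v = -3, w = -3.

12

(∇×F)_2 = ∂F₁/∂w − ∂F₃/∂u
= 0 − (-2*u*w)
= 2*u*w
At (-2, -3, -3): 12.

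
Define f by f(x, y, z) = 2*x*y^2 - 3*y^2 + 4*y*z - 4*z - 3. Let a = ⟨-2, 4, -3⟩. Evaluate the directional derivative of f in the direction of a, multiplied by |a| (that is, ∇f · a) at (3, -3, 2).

∂f/∂x = 2*y^2
∂f/∂y = 4*x*y - 6*y + 4*z
∂f/∂z = 4*y - 4
∇f at (3, -3, 2) = (18, -10, -16)
∇f · a = (18)(-2) + (-10)(4) + (-16)(-3) = -28

-28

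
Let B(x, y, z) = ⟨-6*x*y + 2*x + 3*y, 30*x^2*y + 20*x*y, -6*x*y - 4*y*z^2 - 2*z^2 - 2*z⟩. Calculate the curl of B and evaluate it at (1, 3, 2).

(-22, 18, 243)

(∇×B)₁ = ∂B₃/∂y − ∂B₂/∂z = -6*x - 4*z^2
(∇×B)₂ = ∂B₁/∂z − ∂B₃/∂x = 6*y
(∇×B)₃ = ∂B₂/∂x − ∂B₁/∂y = 60*x*y + 6*x + 20*y - 3
∇×B = (-6*x - 4*z^2, 6*y, 60*x*y + 6*x + 20*y - 3)
At (1, 3, 2): (-22, 18, 243).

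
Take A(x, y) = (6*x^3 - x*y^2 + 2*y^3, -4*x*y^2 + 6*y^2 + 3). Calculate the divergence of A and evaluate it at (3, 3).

∂A₁/∂x = 18*x^2 - y^2
∂A₂/∂y = -8*x*y + 12*y
∇·A = 18*x^2 - 8*x*y - y^2 + 12*y
At (3, 3): 117.

117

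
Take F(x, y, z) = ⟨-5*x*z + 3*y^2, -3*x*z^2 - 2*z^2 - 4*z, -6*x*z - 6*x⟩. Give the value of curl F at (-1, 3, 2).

(∇×F)₁ = ∂F₃/∂y − ∂F₂/∂z = 6*x*z + 4*z + 4
(∇×F)₂ = ∂F₁/∂z − ∂F₃/∂x = -5*x + 6*z + 6
(∇×F)₃ = ∂F₂/∂x − ∂F₁/∂y = -6*y - 3*z^2
∇×F = (6*x*z + 4*z + 4, -5*x + 6*z + 6, -6*y - 3*z^2)
At (-1, 3, 2): (0, 23, -30).

(0, 23, -30)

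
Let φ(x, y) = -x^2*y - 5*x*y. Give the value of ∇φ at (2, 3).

∂φ/∂x = -2*x*y - 5*y
∂φ/∂y = -x^2 - 5*x
∇φ = (-2*x*y - 5*y, -x^2 - 5*x)
At (2, 3): (-27, -14).

(-27, -14)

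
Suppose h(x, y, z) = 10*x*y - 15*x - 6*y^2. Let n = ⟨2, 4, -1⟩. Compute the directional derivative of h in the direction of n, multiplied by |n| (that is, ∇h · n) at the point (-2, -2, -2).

-54

∂h/∂x = 10*y - 15
∂h/∂y = 10*x - 12*y
∂h/∂z = 0
∇h at (-2, -2, -2) = (-35, 4, 0)
∇h · n = (-35)(2) + (4)(4) + (0)(-1) = -54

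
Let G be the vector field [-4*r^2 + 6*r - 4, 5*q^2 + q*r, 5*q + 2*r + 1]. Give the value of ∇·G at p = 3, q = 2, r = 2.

24

∂G₁/∂p = 0
∂G₂/∂q = 10*q + r
∂G₃/∂r = 2
∇·G = 10*q + r + 2
At (3, 2, 2): 24.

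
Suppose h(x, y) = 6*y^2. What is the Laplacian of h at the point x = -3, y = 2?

12

∂²h/∂x² = 0
∂²h/∂y² = 12
∇²h = 12
At (-3, 2): 12.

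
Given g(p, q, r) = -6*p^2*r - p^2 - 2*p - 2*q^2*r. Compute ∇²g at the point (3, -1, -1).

14

∂²g/∂p² = -2*(6*r + 1)
∂²g/∂q² = -4*r
∂²g/∂r² = 0
∇²g = -16*r - 2
At (3, -1, -1): 14.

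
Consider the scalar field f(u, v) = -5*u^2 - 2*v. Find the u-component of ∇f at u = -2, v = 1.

20

(∇f)_1 = ∂f/∂u = -10*u
At (-2, 1): 20.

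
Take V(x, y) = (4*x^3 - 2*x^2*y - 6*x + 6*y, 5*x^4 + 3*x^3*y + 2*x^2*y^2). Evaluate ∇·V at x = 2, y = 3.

90

∂V₁/∂x = 12*x^2 - 4*x*y - 6
∂V₂/∂y = 3*x^3 + 4*x^2*y
∇·V = 3*x^3 + 4*x^2*y + 12*x^2 - 4*x*y - 6
At (2, 3): 90.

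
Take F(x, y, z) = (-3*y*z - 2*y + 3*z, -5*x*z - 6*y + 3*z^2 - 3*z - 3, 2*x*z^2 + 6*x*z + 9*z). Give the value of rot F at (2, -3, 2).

(1, -8, -2)

(∇×F)₁ = ∂F₃/∂y − ∂F₂/∂z = 5*x - 6*z + 3
(∇×F)₂ = ∂F₁/∂z − ∂F₃/∂x = -3*y - 2*z^2 - 6*z + 3
(∇×F)₃ = ∂F₂/∂x − ∂F₁/∂y = -2*z + 2
∇×F = (5*x - 6*z + 3, -3*y - 2*z^2 - 6*z + 3, -2*z + 2)
At (2, -3, 2): (1, -8, -2).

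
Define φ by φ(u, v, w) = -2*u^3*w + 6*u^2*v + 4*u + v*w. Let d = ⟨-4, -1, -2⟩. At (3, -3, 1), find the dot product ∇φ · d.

691

∂φ/∂u = -6*u^2*w + 12*u*v + 4
∂φ/∂v = 6*u^2 + w
∂φ/∂w = -2*u^3 + v
∇φ at (3, -3, 1) = (-158, 55, -57)
∇φ · d = (-158)(-4) + (55)(-1) + (-57)(-2) = 691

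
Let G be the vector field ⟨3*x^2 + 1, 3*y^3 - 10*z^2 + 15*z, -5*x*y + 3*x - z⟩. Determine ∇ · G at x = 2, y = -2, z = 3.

∂G₁/∂x = 6*x
∂G₂/∂y = 9*y^2
∂G₃/∂z = -1
∇·G = 6*x + 9*y^2 - 1
At (2, -2, 3): 47.

47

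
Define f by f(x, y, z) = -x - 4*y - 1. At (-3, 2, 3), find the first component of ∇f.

(∇f)_1 = ∂f/∂x = -1
At (-3, 2, 3): -1.

-1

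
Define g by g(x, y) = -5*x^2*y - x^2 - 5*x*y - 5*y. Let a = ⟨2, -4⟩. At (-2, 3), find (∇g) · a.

∂g/∂x = -10*x*y - 2*x - 5*y
∂g/∂y = -5*x^2 - 5*x - 5
∇g at (-2, 3) = (49, -15)
∇g · a = (49)(2) + (-15)(-4) = 158

158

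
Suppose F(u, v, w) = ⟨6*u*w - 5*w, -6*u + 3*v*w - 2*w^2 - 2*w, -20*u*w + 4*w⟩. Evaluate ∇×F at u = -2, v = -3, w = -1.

(∇×F)₁ = ∂F₃/∂v − ∂F₂/∂w = -3*v + 4*w + 2
(∇×F)₂ = ∂F₁/∂w − ∂F₃/∂u = 6*u + 20*w - 5
(∇×F)₃ = ∂F₂/∂u − ∂F₁/∂v = -6
∇×F = (-3*v + 4*w + 2, 6*u + 20*w - 5, -6)
At (-2, -3, -1): (7, -37, -6).

(7, -37, -6)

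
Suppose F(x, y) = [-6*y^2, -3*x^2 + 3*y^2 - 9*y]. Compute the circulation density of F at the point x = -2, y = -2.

∂F₂/∂x = -6*x
∂F₁/∂y = -12*y
Scalar curl = -6*x + 12*y
At (-2, -2): -12.

-12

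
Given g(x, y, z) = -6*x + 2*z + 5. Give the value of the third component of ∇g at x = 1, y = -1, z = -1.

2

(∇g)_3 = ∂g/∂z = 2
At (1, -1, -1): 2.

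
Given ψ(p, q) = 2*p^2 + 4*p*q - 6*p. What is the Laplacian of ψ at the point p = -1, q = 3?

∂²ψ/∂p² = 4
∂²ψ/∂q² = 0
∇²ψ = 4
At (-1, 3): 4.

4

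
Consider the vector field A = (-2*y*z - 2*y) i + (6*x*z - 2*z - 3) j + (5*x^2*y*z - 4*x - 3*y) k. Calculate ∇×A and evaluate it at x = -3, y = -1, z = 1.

(∇×A)₁ = ∂A₃/∂y − ∂A₂/∂z = 5*x^2*z - 6*x - 1
(∇×A)₂ = ∂A₁/∂z − ∂A₃/∂x = -10*x*y*z - 2*y + 4
(∇×A)₃ = ∂A₂/∂x − ∂A₁/∂y = 8*z + 2
∇×A = (5*x^2*z - 6*x - 1, -10*x*y*z - 2*y + 4, 8*z + 2)
At (-3, -1, 1): (62, -24, 10).

(62, -24, 10)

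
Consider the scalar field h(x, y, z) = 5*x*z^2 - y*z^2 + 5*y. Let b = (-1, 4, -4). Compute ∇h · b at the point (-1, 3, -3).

-253

∂h/∂x = 5*z^2
∂h/∂y = -z^2 + 5
∂h/∂z = 10*x*z - 2*y*z
∇h at (-1, 3, -3) = (45, -4, 48)
∇h · b = (45)(-1) + (-4)(4) + (48)(-4) = -253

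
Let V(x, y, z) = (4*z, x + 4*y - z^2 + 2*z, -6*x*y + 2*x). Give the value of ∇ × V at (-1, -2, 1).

(∇×V)₁ = ∂V₃/∂y − ∂V₂/∂z = -6*x + 2*z - 2
(∇×V)₂ = ∂V₁/∂z − ∂V₃/∂x = 6*y + 2
(∇×V)₃ = ∂V₂/∂x − ∂V₁/∂y = 1
∇×V = (-6*x + 2*z - 2, 6*y + 2, 1)
At (-1, -2, 1): (6, -10, 1).

(6, -10, 1)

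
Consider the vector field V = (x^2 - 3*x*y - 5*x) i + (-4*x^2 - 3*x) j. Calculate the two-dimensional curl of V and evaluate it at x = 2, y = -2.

-13

∂V₂/∂x = -8*x - 3
∂V₁/∂y = -3*x
Scalar curl = -5*x - 3
At (2, -2): -13.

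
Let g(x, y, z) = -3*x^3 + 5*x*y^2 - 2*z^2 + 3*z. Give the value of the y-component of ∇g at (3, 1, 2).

30

(∇g)_2 = ∂g/∂y = 10*x*y
At (3, 1, 2): 30.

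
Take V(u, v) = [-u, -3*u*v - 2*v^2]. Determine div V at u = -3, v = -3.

∂V₁/∂u = -1
∂V₂/∂v = -3*u - 4*v
∇·V = -3*u - 4*v - 1
At (-3, -3): 20.

20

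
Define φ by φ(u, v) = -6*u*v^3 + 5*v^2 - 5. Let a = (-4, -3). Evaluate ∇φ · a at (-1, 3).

∂φ/∂u = -6*v^3
∂φ/∂v = -18*u*v^2 + 10*v
∇φ at (-1, 3) = (-162, 192)
∇φ · a = (-162)(-4) + (192)(-3) = 72

72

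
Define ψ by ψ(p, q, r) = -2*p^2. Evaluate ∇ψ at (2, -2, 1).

∂ψ/∂p = -4*p
∂ψ/∂q = 0
∂ψ/∂r = 0
∇ψ = (-4*p, 0, 0)
At (2, -2, 1): (-8, 0, 0).

(-8, 0, 0)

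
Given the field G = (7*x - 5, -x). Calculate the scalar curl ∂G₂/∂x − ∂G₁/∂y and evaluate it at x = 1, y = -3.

∂G₂/∂x = -1
∂G₁/∂y = 0
Scalar curl = -1
At (1, -3): -1.

-1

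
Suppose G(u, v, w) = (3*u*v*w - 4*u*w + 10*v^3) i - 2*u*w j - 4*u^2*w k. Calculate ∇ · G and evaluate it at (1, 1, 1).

∂G₁/∂u = 3*v*w - 4*w
∂G₂/∂v = 0
∂G₃/∂w = -4*u^2
∇·G = -4*u^2 + 3*v*w - 4*w
At (1, 1, 1): -5.

-5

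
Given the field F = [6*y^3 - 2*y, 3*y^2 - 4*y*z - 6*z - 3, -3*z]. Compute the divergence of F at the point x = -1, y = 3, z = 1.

11

∂F₁/∂x = 0
∂F₂/∂y = 6*y - 4*z
∂F₃/∂z = -3
∇·F = 6*y - 4*z - 3
At (-1, 3, 1): 11.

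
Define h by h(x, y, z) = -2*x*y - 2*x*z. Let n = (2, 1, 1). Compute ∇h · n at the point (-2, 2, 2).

-8

∂h/∂x = -2*y - 2*z
∂h/∂y = -2*x
∂h/∂z = -2*x
∇h at (-2, 2, 2) = (-8, 4, 4)
∇h · n = (-8)(2) + (4)(1) + (4)(1) = -8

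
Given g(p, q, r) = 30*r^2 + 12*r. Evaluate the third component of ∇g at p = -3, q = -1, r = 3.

(∇g)_3 = ∂g/∂r = 60*r + 12
At (-3, -1, 3): 192.

192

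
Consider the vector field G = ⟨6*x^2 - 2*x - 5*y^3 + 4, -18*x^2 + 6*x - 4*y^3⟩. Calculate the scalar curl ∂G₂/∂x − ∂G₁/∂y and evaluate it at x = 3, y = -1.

-87

∂G₂/∂x = -36*x + 6
∂G₁/∂y = -15*y^2
Scalar curl = -36*x + 15*y^2 + 6
At (3, -1): -87.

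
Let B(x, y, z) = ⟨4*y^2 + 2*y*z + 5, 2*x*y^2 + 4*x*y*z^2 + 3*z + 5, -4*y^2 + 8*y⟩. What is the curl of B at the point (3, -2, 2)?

(117, -4, -12)

(∇×B)₁ = ∂B₃/∂y − ∂B₂/∂z = -8*x*y*z - 8*y + 5
(∇×B)₂ = ∂B₁/∂z − ∂B₃/∂x = 2*y
(∇×B)₃ = ∂B₂/∂x − ∂B₁/∂y = 2*y^2 + 4*y*z^2 - 8*y - 2*z
∇×B = (-8*x*y*z - 8*y + 5, 2*y, 2*y^2 + 4*y*z^2 - 8*y - 2*z)
At (3, -2, 2): (117, -4, -12).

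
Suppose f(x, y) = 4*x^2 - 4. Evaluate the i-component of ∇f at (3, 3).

(∇f)_1 = ∂f/∂x = 8*x
At (3, 3): 24.

24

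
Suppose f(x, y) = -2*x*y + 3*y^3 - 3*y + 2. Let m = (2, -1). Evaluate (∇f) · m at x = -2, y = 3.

∂f/∂x = -2*y
∂f/∂y = -2*x + 9*y^2 - 3
∇f at (-2, 3) = (-6, 82)
∇f · m = (-6)(2) + (82)(-1) = -94

-94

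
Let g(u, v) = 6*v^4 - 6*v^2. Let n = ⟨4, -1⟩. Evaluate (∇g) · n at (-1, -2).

168

∂g/∂u = 0
∂g/∂v = 24*v^3 - 12*v
∇g at (-1, -2) = (0, -168)
∇g · n = (0)(4) + (-168)(-1) = 168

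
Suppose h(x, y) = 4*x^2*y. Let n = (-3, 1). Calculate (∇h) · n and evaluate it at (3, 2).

-108

∂h/∂x = 8*x*y
∂h/∂y = 4*x^2
∇h at (3, 2) = (48, 36)
∇h · n = (48)(-3) + (36)(1) = -108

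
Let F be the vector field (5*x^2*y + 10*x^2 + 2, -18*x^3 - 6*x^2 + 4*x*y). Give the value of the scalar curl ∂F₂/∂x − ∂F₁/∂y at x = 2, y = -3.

∂F₂/∂x = -54*x^2 - 12*x + 4*y
∂F₁/∂y = 5*x^2
Scalar curl = -59*x^2 - 12*x + 4*y
At (2, -3): -272.

-272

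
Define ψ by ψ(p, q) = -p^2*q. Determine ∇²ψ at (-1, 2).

∂²ψ/∂p² = -2*q
∂²ψ/∂q² = 0
∇²ψ = -2*q
At (-1, 2): -4.

-4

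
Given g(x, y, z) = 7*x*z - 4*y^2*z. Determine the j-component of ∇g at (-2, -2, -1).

-16

(∇g)_2 = ∂g/∂y = -8*y*z
At (-2, -2, -1): -16.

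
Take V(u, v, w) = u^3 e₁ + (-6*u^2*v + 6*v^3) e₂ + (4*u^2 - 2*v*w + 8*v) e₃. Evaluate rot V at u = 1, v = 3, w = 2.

(∇×V)₁ = ∂V₃/∂v − ∂V₂/∂w = -2*w + 8
(∇×V)₂ = ∂V₁/∂w − ∂V₃/∂u = -8*u
(∇×V)₃ = ∂V₂/∂u − ∂V₁/∂v = -12*u*v
∇×V = (-2*w + 8, -8*u, -12*u*v)
At (1, 3, 2): (4, -8, -36).

(4, -8, -36)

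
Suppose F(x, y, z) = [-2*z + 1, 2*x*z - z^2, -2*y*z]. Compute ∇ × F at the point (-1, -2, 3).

(2, -2, 6)

(∇×F)₁ = ∂F₃/∂y − ∂F₂/∂z = -2*x
(∇×F)₂ = ∂F₁/∂z − ∂F₃/∂x = -2
(∇×F)₃ = ∂F₂/∂x − ∂F₁/∂y = 2*z
∇×F = (-2*x, -2, 2*z)
At (-1, -2, 3): (2, -2, 6).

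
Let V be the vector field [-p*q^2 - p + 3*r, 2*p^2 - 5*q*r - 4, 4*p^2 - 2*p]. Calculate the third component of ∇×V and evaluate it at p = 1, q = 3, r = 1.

10

(∇×V)_3 = ∂V₂/∂p − ∂V₁/∂q
= 4*p − (-2*p*q)
= 2*p*q + 4*p
At (1, 3, 1): 10.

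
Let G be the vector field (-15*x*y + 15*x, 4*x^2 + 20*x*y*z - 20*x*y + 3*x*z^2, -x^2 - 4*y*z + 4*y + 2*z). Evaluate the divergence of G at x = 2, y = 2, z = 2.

19

∂G₁/∂x = -15*y + 15
∂G₂/∂y = 20*x*z - 20*x
∂G₃/∂z = -4*y + 2
∇·G = 20*x*z - 20*x - 19*y + 17
At (2, 2, 2): 19.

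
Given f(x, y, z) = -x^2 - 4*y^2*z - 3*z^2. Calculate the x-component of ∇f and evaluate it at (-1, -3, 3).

(∇f)_1 = ∂f/∂x = -2*x
At (-1, -3, 3): 2.

2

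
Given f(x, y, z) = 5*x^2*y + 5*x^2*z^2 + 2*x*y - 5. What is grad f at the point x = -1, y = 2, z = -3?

∂f/∂x = 10*x*y + 10*x*z^2 + 2*y
∂f/∂y = 5*x^2 + 2*x
∂f/∂z = 10*x^2*z
∇f = (10*x*y + 10*x*z^2 + 2*y, 5*x^2 + 2*x, 10*x^2*z)
At (-1, 2, -3): (-106, 3, -30).

(-106, 3, -30)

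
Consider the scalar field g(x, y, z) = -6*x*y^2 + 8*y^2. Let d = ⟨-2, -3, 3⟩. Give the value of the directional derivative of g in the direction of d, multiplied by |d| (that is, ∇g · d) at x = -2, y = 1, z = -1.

∂g/∂x = -6*y^2
∂g/∂y = -12*x*y + 16*y
∂g/∂z = 0
∇g at (-2, 1, -1) = (-6, 40, 0)
∇g · d = (-6)(-2) + (40)(-3) + (0)(3) = -108

-108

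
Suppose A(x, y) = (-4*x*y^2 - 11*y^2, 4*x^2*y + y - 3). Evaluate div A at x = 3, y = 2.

∂A₁/∂x = -4*y^2
∂A₂/∂y = 4*x^2 + 1
∇·A = 4*x^2 - 4*y^2 + 1
At (3, 2): 21.

21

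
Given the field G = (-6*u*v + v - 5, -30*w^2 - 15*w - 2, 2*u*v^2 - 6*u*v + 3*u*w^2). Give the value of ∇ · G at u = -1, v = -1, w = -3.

∂G₁/∂u = -6*v
∂G₂/∂v = 0
∂G₃/∂w = 6*u*w
∇·G = 6*u*w - 6*v
At (-1, -1, -3): 24.

24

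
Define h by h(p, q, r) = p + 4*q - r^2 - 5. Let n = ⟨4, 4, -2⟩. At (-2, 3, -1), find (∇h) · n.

16

∂h/∂p = 1
∂h/∂q = 4
∂h/∂r = -2*r
∇h at (-2, 3, -1) = (1, 4, 2)
∇h · n = (1)(4) + (4)(4) + (2)(-2) = 16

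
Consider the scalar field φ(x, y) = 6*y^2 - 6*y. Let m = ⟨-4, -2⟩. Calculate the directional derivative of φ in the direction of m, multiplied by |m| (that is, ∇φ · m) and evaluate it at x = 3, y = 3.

-60

∂φ/∂x = 0
∂φ/∂y = 12*y - 6
∇φ at (3, 3) = (0, 30)
∇φ · m = (0)(-4) + (30)(-2) = -60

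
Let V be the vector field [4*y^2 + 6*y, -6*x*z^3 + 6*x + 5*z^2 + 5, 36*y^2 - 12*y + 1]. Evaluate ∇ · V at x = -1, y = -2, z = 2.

∂V₁/∂x = 0
∂V₂/∂y = 0
∂V₃/∂z = 0
∇·V = 0
At (-1, -2, 2): 0.

0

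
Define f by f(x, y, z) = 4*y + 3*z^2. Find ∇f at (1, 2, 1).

(0, 4, 6)

∂f/∂x = 0
∂f/∂y = 4
∂f/∂z = 6*z
∇f = (0, 4, 6*z)
At (1, 2, 1): (0, 4, 6).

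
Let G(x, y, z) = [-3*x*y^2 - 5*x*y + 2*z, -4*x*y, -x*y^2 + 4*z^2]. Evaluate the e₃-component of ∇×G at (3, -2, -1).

(∇×G)_3 = ∂G₂/∂x − ∂G₁/∂y
= -4*y − (-6*x*y - 5*x)
= 6*x*y + 5*x - 4*y
At (3, -2, -1): -13.

-13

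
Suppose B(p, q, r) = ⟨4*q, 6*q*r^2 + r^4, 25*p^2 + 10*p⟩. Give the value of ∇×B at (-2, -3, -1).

(-32, 90, -4)

(∇×B)₁ = ∂B₃/∂q − ∂B₂/∂r = -12*q*r - 4*r^3
(∇×B)₂ = ∂B₁/∂r − ∂B₃/∂p = -50*p - 10
(∇×B)₃ = ∂B₂/∂p − ∂B₁/∂q = -4
∇×B = (-12*q*r - 4*r^3, -50*p - 10, -4)
At (-2, -3, -1): (-32, 90, -4).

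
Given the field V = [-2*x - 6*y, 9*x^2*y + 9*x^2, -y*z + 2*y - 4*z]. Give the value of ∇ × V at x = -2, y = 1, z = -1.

(∇×V)₁ = ∂V₃/∂y − ∂V₂/∂z = -z + 2
(∇×V)₂ = ∂V₁/∂z − ∂V₃/∂x = 0
(∇×V)₃ = ∂V₂/∂x − ∂V₁/∂y = 18*x*y + 18*x + 6
∇×V = (-z + 2, 0, 18*x*y + 18*x + 6)
At (-2, 1, -1): (3, 0, -66).

(3, 0, -66)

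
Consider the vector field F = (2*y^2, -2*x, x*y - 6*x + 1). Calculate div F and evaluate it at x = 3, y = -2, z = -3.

0

∂F₁/∂x = 0
∂F₂/∂y = 0
∂F₃/∂z = 0
∇·F = 0
At (3, -2, -3): 0.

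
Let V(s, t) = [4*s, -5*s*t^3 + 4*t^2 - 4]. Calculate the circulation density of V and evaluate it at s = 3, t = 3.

∂V₂/∂s = -5*t^3
∂V₁/∂t = 0
Scalar curl = -5*t^3
At (3, 3): -135.

-135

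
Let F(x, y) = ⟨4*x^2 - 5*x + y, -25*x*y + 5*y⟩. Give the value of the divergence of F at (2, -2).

-34

∂F₁/∂x = 8*x - 5
∂F₂/∂y = -25*x + 5
∇·F = -17*x
At (2, -2): -34.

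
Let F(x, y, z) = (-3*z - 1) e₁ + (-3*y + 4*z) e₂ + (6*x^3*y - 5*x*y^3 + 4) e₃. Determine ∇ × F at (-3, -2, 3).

(∇×F)₁ = ∂F₃/∂y − ∂F₂/∂z = 6*x^3 - 15*x*y^2 - 4
(∇×F)₂ = ∂F₁/∂z − ∂F₃/∂x = -18*x^2*y + 5*y^3 - 3
(∇×F)₃ = ∂F₂/∂x − ∂F₁/∂y = 0
∇×F = (6*x^3 - 15*x*y^2 - 4, -18*x^2*y + 5*y^3 - 3, 0)
At (-3, -2, 3): (14, 281, 0).

(14, 281, 0)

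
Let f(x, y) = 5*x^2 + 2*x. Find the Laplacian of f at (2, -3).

10

∂²f/∂x² = 10
∂²f/∂y² = 0
∇²f = 10
At (2, -3): 10.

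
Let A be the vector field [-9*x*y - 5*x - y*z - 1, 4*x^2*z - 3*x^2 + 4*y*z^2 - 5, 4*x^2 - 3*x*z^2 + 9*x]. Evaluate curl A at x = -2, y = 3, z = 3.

(-88, 31, -51)

(∇×A)₁ = ∂A₃/∂y − ∂A₂/∂z = -4*x^2 - 8*y*z
(∇×A)₂ = ∂A₁/∂z − ∂A₃/∂x = -8*x - y + 3*z^2 - 9
(∇×A)₃ = ∂A₂/∂x − ∂A₁/∂y = 8*x*z + 3*x + z
∇×A = (-4*x^2 - 8*y*z, -8*x - y + 3*z^2 - 9, 8*x*z + 3*x + z)
At (-2, 3, 3): (-88, 31, -51).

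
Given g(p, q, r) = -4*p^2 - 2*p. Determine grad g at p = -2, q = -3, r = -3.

∂g/∂p = -8*p - 2
∂g/∂q = 0
∂g/∂r = 0
∇g = (-8*p - 2, 0, 0)
At (-2, -3, -3): (14, 0, 0).

(14, 0, 0)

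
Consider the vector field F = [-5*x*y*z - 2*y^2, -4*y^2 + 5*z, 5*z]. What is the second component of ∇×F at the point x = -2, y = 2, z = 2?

(∇×F)_2 = ∂F₁/∂z − ∂F₃/∂x
= -5*x*y − (0)
= -5*x*y
At (-2, 2, 2): 20.

20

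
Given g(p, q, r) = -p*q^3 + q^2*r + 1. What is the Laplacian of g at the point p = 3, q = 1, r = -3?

∂²g/∂p² = 0
∂²g/∂q² = 2*(-3*p*q + r)
∂²g/∂r² = 0
∇²g = -6*p*q + 2*r
At (3, 1, -3): -24.

-24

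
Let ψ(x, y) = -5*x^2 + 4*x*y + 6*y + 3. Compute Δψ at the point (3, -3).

-10

∂²ψ/∂x² = -10
∂²ψ/∂y² = 0
∇²ψ = -10
At (3, -3): -10.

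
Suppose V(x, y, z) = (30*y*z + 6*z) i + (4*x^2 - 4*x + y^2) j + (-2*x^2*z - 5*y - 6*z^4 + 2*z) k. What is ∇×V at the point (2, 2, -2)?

(∇×V)₁ = ∂V₃/∂y − ∂V₂/∂z = -5
(∇×V)₂ = ∂V₁/∂z − ∂V₃/∂x = 4*x*z + 30*y + 6
(∇×V)₃ = ∂V₂/∂x − ∂V₁/∂y = 8*x - 30*z - 4
∇×V = (-5, 4*x*z + 30*y + 6, 8*x - 30*z - 4)
At (2, 2, -2): (-5, 50, 72).

(-5, 50, 72)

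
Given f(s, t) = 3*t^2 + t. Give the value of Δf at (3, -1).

6

∂²f/∂s² = 0
∂²f/∂t² = 6
∇²f = 6
At (3, -1): 6.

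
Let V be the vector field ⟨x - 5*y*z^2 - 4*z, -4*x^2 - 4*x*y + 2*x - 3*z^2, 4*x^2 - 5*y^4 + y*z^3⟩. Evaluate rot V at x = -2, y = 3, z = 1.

(-533, -18, 11)

(∇×V)₁ = ∂V₃/∂y − ∂V₂/∂z = -20*y^3 + z^3 + 6*z
(∇×V)₂ = ∂V₁/∂z − ∂V₃/∂x = -8*x - 10*y*z - 4
(∇×V)₃ = ∂V₂/∂x − ∂V₁/∂y = -8*x - 4*y + 5*z^2 + 2
∇×V = (-20*y^3 + z^3 + 6*z, -8*x - 10*y*z - 4, -8*x - 4*y + 5*z^2 + 2)
At (-2, 3, 1): (-533, -18, 11).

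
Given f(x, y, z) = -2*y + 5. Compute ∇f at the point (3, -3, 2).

(0, -2, 0)

∂f/∂x = 0
∂f/∂y = -2
∂f/∂z = 0
∇f = (0, -2, 0)
At (3, -3, 2): (0, -2, 0).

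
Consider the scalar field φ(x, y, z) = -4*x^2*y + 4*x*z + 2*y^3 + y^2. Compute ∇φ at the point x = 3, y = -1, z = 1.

∂φ/∂x = -8*x*y + 4*z
∂φ/∂y = -4*x^2 + 6*y^2 + 2*y
∂φ/∂z = 4*x
∇φ = (-8*x*y + 4*z, -4*x^2 + 6*y^2 + 2*y, 4*x)
At (3, -1, 1): (28, -32, 12).

(28, -32, 12)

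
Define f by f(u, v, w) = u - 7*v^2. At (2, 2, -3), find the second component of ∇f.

-28

(∇f)_2 = ∂f/∂v = -14*v
At (2, 2, -3): -28.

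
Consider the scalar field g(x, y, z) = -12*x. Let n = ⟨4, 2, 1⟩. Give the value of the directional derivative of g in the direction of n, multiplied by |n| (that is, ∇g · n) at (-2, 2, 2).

∂g/∂x = -12
∂g/∂y = 0
∂g/∂z = 0
∇g at (-2, 2, 2) = (-12, 0, 0)
∇g · n = (-12)(4) + (0)(2) + (0)(1) = -48

-48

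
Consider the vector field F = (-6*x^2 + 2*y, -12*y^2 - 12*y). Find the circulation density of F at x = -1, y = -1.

-2

∂F₂/∂x = 0
∂F₁/∂y = 2
Scalar curl = -2
At (-1, -1): -2.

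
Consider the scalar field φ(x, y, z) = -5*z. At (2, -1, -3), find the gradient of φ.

(0, 0, -5)

∂φ/∂x = 0
∂φ/∂y = 0
∂φ/∂z = -5
∇φ = (0, 0, -5)
At (2, -1, -3): (0, 0, -5).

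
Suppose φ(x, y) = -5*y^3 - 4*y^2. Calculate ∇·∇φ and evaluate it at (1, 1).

∂²φ/∂x² = 0
∂²φ/∂y² = -2*(15*y + 4)
∇²φ = -30*y - 8
At (1, 1): -38.

-38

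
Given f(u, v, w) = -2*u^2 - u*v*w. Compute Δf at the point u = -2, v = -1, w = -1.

-4

∂²f/∂u² = -4
∂²f/∂v² = 0
∂²f/∂w² = 0
∇²f = -4
At (-2, -1, -1): -4.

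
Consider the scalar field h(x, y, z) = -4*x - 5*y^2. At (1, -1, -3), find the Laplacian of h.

∂²h/∂x² = 0
∂²h/∂y² = -10
∂²h/∂z² = 0
∇²h = -10
At (1, -1, -3): -10.

-10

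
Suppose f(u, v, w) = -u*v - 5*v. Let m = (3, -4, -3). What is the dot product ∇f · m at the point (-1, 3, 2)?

7

∂f/∂u = -v
∂f/∂v = -u - 5
∂f/∂w = 0
∇f at (-1, 3, 2) = (-3, -4, 0)
∇f · m = (-3)(3) + (-4)(-4) + (0)(-3) = 7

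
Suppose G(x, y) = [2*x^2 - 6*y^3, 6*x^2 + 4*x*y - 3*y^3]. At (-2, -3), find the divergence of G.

-97

∂G₁/∂x = 4*x
∂G₂/∂y = 4*x - 9*y^2
∇·G = 8*x - 9*y^2
At (-2, -3): -97.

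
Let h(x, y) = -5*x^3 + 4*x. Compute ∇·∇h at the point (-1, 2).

30

∂²h/∂x² = -30*x
∂²h/∂y² = 0
∇²h = -30*x
At (-1, 2): 30.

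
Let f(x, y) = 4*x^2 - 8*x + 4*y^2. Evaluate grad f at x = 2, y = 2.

∂f/∂x = 8*x - 8
∂f/∂y = 8*y
∇f = (8*x - 8, 8*y)
At (2, 2): (8, 16).

(8, 16)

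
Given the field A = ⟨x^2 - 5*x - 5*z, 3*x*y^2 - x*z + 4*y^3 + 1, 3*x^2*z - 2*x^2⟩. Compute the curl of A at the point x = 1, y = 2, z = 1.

(1, -7, 11)

(∇×A)₁ = ∂A₃/∂y − ∂A₂/∂z = x
(∇×A)₂ = ∂A₁/∂z − ∂A₃/∂x = -6*x*z + 4*x - 5
(∇×A)₃ = ∂A₂/∂x − ∂A₁/∂y = 3*y^2 - z
∇×A = (x, -6*x*z + 4*x - 5, 3*y^2 - z)
At (1, 2, 1): (1, -7, 11).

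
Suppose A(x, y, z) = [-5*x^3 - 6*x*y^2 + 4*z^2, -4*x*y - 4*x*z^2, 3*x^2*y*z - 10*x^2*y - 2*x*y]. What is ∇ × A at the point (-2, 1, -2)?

(∇×A)₁ = ∂A₃/∂y − ∂A₂/∂z = 3*x^2*z - 10*x^2 + 8*x*z - 2*x
(∇×A)₂ = ∂A₁/∂z − ∂A₃/∂x = -6*x*y*z + 20*x*y + 2*y + 8*z
(∇×A)₃ = ∂A₂/∂x − ∂A₁/∂y = 12*x*y - 4*y - 4*z^2
∇×A = (3*x^2*z - 10*x^2 + 8*x*z - 2*x, -6*x*y*z + 20*x*y + 2*y + 8*z, 12*x*y - 4*y - 4*z^2)
At (-2, 1, -2): (-28, -78, -44).

(-28, -78, -44)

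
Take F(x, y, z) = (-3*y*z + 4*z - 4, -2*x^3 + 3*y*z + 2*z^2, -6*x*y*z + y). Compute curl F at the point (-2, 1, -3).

(∇×F)₁ = ∂F₃/∂y − ∂F₂/∂z = -6*x*z - 3*y - 4*z + 1
(∇×F)₂ = ∂F₁/∂z − ∂F₃/∂x = 6*y*z - 3*y + 4
(∇×F)₃ = ∂F₂/∂x − ∂F₁/∂y = -6*x^2 + 3*z
∇×F = (-6*x*z - 3*y - 4*z + 1, 6*y*z - 3*y + 4, -6*x^2 + 3*z)
At (-2, 1, -3): (-26, -17, -33).

(-26, -17, -33)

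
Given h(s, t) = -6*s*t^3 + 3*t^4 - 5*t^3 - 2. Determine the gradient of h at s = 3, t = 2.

∂h/∂s = -6*t^3
∂h/∂t = -18*s*t^2 + 12*t^3 - 15*t^2
∇h = (-6*t^3, -18*s*t^2 + 12*t^3 - 15*t^2)
At (3, 2): (-48, -180).

(-48, -180)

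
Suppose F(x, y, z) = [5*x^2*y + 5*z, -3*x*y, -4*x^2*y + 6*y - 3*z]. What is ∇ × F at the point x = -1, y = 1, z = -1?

(2, -3, -8)

(∇×F)₁ = ∂F₃/∂y − ∂F₂/∂z = -4*x^2 + 6
(∇×F)₂ = ∂F₁/∂z − ∂F₃/∂x = 8*x*y + 5
(∇×F)₃ = ∂F₂/∂x − ∂F₁/∂y = -5*x^2 - 3*y
∇×F = (-4*x^2 + 6, 8*x*y + 5, -5*x^2 - 3*y)
At (-1, 1, -1): (2, -3, -8).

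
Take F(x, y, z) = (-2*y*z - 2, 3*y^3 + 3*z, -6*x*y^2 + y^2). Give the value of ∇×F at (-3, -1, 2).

(∇×F)₁ = ∂F₃/∂y − ∂F₂/∂z = -12*x*y + 2*y - 3
(∇×F)₂ = ∂F₁/∂z − ∂F₃/∂x = 6*y^2 - 2*y
(∇×F)₃ = ∂F₂/∂x − ∂F₁/∂y = 2*z
∇×F = (-12*x*y + 2*y - 3, 6*y^2 - 2*y, 2*z)
At (-3, -1, 2): (-41, 8, 4).

(-41, 8, 4)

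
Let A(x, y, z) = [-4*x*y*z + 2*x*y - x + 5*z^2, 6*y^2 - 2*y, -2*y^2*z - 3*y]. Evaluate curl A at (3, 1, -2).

(∇×A)₁ = ∂A₃/∂y − ∂A₂/∂z = -4*y*z - 3
(∇×A)₂ = ∂A₁/∂z − ∂A₃/∂x = -4*x*y + 10*z
(∇×A)₃ = ∂A₂/∂x − ∂A₁/∂y = 4*x*z - 2*x
∇×A = (-4*y*z - 3, -4*x*y + 10*z, 4*x*z - 2*x)
At (3, 1, -2): (5, -32, -30).

(5, -32, -30)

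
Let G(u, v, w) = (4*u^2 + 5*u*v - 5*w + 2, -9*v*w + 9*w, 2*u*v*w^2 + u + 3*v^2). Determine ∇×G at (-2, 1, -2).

(∇×G)₁ = ∂G₃/∂v − ∂G₂/∂w = 2*u*w^2 + 15*v - 9
(∇×G)₂ = ∂G₁/∂w − ∂G₃/∂u = -2*v*w^2 - 6
(∇×G)₃ = ∂G₂/∂u − ∂G₁/∂v = -5*u
∇×G = (2*u*w^2 + 15*v - 9, -2*v*w^2 - 6, -5*u)
At (-2, 1, -2): (-10, -14, 10).

(-10, -14, 10)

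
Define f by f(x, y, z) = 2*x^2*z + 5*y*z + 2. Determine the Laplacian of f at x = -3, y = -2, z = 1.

4

∂²f/∂x² = 4*z
∂²f/∂y² = 0
∂²f/∂z² = 0
∇²f = 4*z
At (-3, -2, 1): 4.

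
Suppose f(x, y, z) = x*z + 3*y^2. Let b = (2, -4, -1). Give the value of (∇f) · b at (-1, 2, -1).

-49

∂f/∂x = z
∂f/∂y = 6*y
∂f/∂z = x
∇f at (-1, 2, -1) = (-1, 12, -1)
∇f · b = (-1)(2) + (12)(-4) + (-1)(-1) = -49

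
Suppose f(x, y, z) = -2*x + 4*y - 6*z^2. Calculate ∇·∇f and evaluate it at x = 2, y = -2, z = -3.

∂²f/∂x² = 0
∂²f/∂y² = 0
∂²f/∂z² = -12
∇²f = -12
At (2, -2, -3): -12.

-12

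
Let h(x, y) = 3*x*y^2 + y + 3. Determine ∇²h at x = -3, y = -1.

-18

∂²h/∂x² = 0
∂²h/∂y² = 6*x
∇²h = 6*x
At (-3, -1): -18.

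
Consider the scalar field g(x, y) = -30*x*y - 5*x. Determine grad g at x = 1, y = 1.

(-35, -30)

∂g/∂x = -30*y - 5
∂g/∂y = -30*x
∇g = (-30*y - 5, -30*x)
At (1, 1): (-35, -30).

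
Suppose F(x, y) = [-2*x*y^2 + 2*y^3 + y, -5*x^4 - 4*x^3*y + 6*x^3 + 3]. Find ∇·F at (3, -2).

∂F₁/∂x = -2*y^2
∂F₂/∂y = -4*x^3
∇·F = -4*x^3 - 2*y^2
At (3, -2): -116.

-116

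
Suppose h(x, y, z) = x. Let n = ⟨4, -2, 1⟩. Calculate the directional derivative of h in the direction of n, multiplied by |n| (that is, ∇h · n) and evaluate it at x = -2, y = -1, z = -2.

4

∂h/∂x = 1
∂h/∂y = 0
∂h/∂z = 0
∇h at (-2, -1, -2) = (1, 0, 0)
∇h · n = (1)(4) + (0)(-2) + (0)(1) = 4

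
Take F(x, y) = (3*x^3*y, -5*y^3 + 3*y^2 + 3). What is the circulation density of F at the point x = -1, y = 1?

3

∂F₂/∂x = 0
∂F₁/∂y = 3*x^3
Scalar curl = -3*x^3
At (-1, 1): 3.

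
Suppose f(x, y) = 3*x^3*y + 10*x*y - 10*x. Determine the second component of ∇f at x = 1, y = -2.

(∇f)_2 = ∂f/∂y = 3*x^3 + 10*x
At (1, -2): 13.

13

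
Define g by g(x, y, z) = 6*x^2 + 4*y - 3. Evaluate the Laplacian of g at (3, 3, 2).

∂²g/∂x² = 12
∂²g/∂y² = 0
∂²g/∂z² = 0
∇²g = 12
At (3, 3, 2): 12.

12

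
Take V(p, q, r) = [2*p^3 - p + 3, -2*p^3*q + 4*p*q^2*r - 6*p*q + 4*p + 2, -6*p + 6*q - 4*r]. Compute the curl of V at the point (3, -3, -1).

(∇×V)₁ = ∂V₃/∂q − ∂V₂/∂r = -4*p*q^2 + 6
(∇×V)₂ = ∂V₁/∂r − ∂V₃/∂p = 6
(∇×V)₃ = ∂V₂/∂p − ∂V₁/∂q = -6*p^2*q + 4*q^2*r - 6*q + 4
∇×V = (-4*p*q^2 + 6, 6, -6*p^2*q + 4*q^2*r - 6*q + 4)
At (3, -3, -1): (-102, 6, 148).

(-102, 6, 148)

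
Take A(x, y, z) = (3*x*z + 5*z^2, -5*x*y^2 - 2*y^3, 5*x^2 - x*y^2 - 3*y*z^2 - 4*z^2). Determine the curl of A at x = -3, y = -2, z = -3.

(∇×A)₁ = ∂A₃/∂y − ∂A₂/∂z = -2*x*y - 3*z^2
(∇×A)₂ = ∂A₁/∂z − ∂A₃/∂x = -7*x + y^2 + 10*z
(∇×A)₃ = ∂A₂/∂x − ∂A₁/∂y = -5*y^2
∇×A = (-2*x*y - 3*z^2, -7*x + y^2 + 10*z, -5*y^2)
At (-3, -2, -3): (-39, -5, -20).

(-39, -5, -20)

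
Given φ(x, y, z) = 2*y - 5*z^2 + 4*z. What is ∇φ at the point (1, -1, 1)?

∂φ/∂x = 0
∂φ/∂y = 2
∂φ/∂z = -10*z + 4
∇φ = (0, 2, -10*z + 4)
At (1, -1, 1): (0, 2, -6).

(0, 2, -6)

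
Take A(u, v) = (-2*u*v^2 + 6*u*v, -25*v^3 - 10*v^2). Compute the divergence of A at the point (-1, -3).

-651

∂A₁/∂u = -2*v^2 + 6*v
∂A₂/∂v = -75*v^2 - 20*v
∇·A = -77*v^2 - 14*v
At (-1, -3): -651.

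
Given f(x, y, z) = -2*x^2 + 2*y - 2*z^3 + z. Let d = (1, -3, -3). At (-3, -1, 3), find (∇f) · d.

∂f/∂x = -4*x
∂f/∂y = 2
∂f/∂z = -6*z^2 + 1
∇f at (-3, -1, 3) = (12, 2, -53)
∇f · d = (12)(1) + (2)(-3) + (-53)(-3) = 165

165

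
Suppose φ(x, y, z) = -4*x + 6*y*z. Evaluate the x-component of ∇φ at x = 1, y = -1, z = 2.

(∇φ)_1 = ∂φ/∂x = -4
At (1, -1, 2): -4.

-4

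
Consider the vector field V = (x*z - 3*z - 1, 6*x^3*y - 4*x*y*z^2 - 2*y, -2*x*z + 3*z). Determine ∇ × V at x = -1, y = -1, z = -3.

(∇×V)₁ = ∂V₃/∂y − ∂V₂/∂z = 8*x*y*z
(∇×V)₂ = ∂V₁/∂z − ∂V₃/∂x = x + 2*z - 3
(∇×V)₃ = ∂V₂/∂x − ∂V₁/∂y = 18*x^2*y - 4*y*z^2
∇×V = (8*x*y*z, x + 2*z - 3, 18*x^2*y - 4*y*z^2)
At (-1, -1, -3): (-24, -10, 18).

(-24, -10, 18)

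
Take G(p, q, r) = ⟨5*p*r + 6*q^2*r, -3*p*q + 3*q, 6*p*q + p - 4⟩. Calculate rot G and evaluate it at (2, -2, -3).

(12, 45, -66)

(∇×G)₁ = ∂G₃/∂q − ∂G₂/∂r = 6*p
(∇×G)₂ = ∂G₁/∂r − ∂G₃/∂p = 5*p + 6*q^2 - 6*q - 1
(∇×G)₃ = ∂G₂/∂p − ∂G₁/∂q = -12*q*r - 3*q
∇×G = (6*p, 5*p + 6*q^2 - 6*q - 1, -12*q*r - 3*q)
At (2, -2, -3): (12, 45, -66).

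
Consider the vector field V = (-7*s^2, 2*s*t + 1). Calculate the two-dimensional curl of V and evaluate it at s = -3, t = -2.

∂V₂/∂s = 2*t
∂V₁/∂t = 0
Scalar curl = 2*t
At (-3, -2): -4.

-4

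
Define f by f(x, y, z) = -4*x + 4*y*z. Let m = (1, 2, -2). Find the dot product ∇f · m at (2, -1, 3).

∂f/∂x = -4
∂f/∂y = 4*z
∂f/∂z = 4*y
∇f at (2, -1, 3) = (-4, 12, -4)
∇f · m = (-4)(1) + (12)(2) + (-4)(-2) = 28

28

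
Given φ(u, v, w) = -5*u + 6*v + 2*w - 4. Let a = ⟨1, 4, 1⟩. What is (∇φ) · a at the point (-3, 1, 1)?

21

∂φ/∂u = -5
∂φ/∂v = 6
∂φ/∂w = 2
∇φ at (-3, 1, 1) = (-5, 6, 2)
∇φ · a = (-5)(1) + (6)(4) + (2)(1) = 21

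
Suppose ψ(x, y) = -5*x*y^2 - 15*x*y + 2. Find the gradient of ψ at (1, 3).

(-90, -45)

∂ψ/∂x = -5*y^2 - 15*y
∂ψ/∂y = -10*x*y - 15*x
∇ψ = (-5*y^2 - 15*y, -10*x*y - 15*x)
At (1, 3): (-90, -45).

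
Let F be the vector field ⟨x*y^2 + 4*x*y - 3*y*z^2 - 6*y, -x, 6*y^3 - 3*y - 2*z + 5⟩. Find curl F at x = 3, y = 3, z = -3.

(∇×F)₁ = ∂F₃/∂y − ∂F₂/∂z = 18*y^2 - 3
(∇×F)₂ = ∂F₁/∂z − ∂F₃/∂x = -6*y*z
(∇×F)₃ = ∂F₂/∂x − ∂F₁/∂y = -2*x*y - 4*x + 3*z^2 + 5
∇×F = (18*y^2 - 3, -6*y*z, -2*x*y - 4*x + 3*z^2 + 5)
At (3, 3, -3): (159, 54, 2).

(159, 54, 2)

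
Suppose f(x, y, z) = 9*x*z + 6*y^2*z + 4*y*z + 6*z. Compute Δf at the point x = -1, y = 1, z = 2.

∂²f/∂x² = 0
∂²f/∂y² = 12*z
∂²f/∂z² = 0
∇²f = 12*z
At (-1, 1, 2): 24.

24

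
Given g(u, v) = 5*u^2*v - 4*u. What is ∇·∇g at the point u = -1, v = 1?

∂²g/∂u² = 10*v
∂²g/∂v² = 0
∇²g = 10*v
At (-1, 1): 10.

10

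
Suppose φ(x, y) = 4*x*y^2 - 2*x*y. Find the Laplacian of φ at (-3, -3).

∂²φ/∂x² = 0
∂²φ/∂y² = 8*x
∇²φ = 8*x
At (-3, -3): -24.

-24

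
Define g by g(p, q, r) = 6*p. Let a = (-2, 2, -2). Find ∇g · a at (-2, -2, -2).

∂g/∂p = 6
∂g/∂q = 0
∂g/∂r = 0
∇g at (-2, -2, -2) = (6, 0, 0)
∇g · a = (6)(-2) + (0)(2) + (0)(-2) = -12

-12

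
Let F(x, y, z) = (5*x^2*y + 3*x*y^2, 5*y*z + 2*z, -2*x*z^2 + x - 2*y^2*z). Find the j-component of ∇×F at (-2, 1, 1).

1

(∇×F)_2 = ∂F₁/∂z − ∂F₃/∂x
= 0 − (-2*z^2 + 1)
= 2*z^2 - 1
At (-2, 1, 1): 1.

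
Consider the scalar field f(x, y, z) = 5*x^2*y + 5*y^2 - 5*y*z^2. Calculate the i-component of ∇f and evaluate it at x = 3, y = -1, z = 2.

(∇f)_1 = ∂f/∂x = 10*x*y
At (3, -1, 2): -30.

-30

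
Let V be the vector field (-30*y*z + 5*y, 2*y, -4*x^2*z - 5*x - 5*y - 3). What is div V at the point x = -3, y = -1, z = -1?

-34

∂V₁/∂x = 0
∂V₂/∂y = 2
∂V₃/∂z = -4*x^2
∇·V = -4*x^2 + 2
At (-3, -1, -1): -34.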